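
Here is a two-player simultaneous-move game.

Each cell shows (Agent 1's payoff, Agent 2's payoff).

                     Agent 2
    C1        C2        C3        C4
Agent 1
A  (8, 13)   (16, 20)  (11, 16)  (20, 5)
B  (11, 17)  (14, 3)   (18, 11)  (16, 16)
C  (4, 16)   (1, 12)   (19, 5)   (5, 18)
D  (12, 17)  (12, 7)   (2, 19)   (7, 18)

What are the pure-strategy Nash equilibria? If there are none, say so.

Agent 1 against C1: payoffs 8, 11, 4, 12 → best response D.
Agent 1 against C2: payoffs 16, 14, 1, 12 → best response A.
Agent 1 against C3: payoffs 11, 18, 19, 2 → best response C.
Agent 1 against C4: payoffs 20, 16, 5, 7 → best response A.
Agent 2 against A: payoffs 13, 20, 16, 5 → best response C2.
Agent 2 against B: payoffs 17, 3, 11, 16 → best response C1.
Agent 2 against C: payoffs 16, 12, 5, 18 → best response C4.
Agent 2 against D: payoffs 17, 7, 19, 18 → best response C3.
Mutual best responses: (A, C2).

Pure NE: (A, C2)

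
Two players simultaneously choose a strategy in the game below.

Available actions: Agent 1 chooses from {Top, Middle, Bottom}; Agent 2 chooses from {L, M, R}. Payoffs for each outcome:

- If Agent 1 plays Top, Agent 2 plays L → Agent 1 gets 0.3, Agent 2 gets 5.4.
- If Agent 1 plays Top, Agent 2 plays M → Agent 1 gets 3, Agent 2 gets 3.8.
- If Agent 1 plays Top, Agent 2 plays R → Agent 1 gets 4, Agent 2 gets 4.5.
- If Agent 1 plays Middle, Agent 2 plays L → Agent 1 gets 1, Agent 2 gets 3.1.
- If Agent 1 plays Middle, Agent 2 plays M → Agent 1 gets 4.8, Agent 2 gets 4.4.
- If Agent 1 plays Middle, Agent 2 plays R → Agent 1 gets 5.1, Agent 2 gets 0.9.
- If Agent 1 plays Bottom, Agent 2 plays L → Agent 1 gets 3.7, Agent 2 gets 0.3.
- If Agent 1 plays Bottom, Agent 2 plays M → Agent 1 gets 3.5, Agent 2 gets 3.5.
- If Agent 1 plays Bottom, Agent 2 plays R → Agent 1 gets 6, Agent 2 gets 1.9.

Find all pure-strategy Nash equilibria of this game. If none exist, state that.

For each strategy profile, look for a profitable unilateral deviation.
(Top, L): Agent 1 can switch to Middle (0.3 → 1). Not NE.
(Top, M): Agent 1 can switch to Middle (3 → 4.8). Not NE.
(Top, R): Agent 1 can switch to Middle (4 → 5.1). Not NE.
(Middle, L): Agent 1 can switch to Bottom (1 → 3.7). Not NE.
(Middle, M): Agent 1 gets 4.8, best alternative 3.5; Agent 2 gets 4.4, best alternative 3.1. No profitable deviation — NE.
(Middle, R): Agent 1 can switch to Bottom (5.1 → 6). Not NE.
(Bottom, L): Agent 2 can switch to M (0.3 → 3.5). Not NE.
(Bottom, M): Agent 1 can switch to Middle (3.5 → 4.8). Not NE.
(Bottom, R): Agent 2 can switch to M (1.9 → 3.5). Not NE.

(Middle, M)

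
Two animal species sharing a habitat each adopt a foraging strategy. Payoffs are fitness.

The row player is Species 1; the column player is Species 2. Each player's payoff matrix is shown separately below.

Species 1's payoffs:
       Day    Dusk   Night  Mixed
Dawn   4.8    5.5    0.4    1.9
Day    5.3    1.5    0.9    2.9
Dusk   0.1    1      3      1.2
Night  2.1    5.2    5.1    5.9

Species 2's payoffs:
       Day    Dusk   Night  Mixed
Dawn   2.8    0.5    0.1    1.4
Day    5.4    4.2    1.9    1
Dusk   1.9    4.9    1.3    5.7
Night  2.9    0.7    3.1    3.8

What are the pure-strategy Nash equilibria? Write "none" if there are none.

Pure-strategy Nash equilibria: (Day, Day) and (Night, Mixed)

Species 1 against Day: payoffs 4.8, 5.3, 0.1, 2.1 → best response Day.
Species 1 against Dusk: payoffs 5.5, 1.5, 1, 5.2 → best response Dawn.
Species 1 against Night: payoffs 0.4, 0.9, 3, 5.1 → best response Night.
Species 1 against Mixed: payoffs 1.9, 2.9, 1.2, 5.9 → best response Night.
Species 2 against Dawn: payoffs 2.8, 0.5, 0.1, 1.4 → best response Day.
Species 2 against Day: payoffs 5.4, 4.2, 1.9, 1 → best response Day.
Species 2 against Dusk: payoffs 1.9, 4.9, 1.3, 5.7 → best response Mixed.
Species 2 against Night: payoffs 2.9, 0.7, 3.1, 3.8 → best response Mixed.
Mutual best responses: (Day, Day); (Night, Mixed).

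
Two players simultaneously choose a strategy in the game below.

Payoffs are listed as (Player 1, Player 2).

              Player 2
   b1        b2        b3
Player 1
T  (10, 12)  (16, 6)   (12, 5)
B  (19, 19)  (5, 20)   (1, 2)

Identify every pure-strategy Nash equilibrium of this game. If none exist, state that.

This game has no pure Nash equilibrium.

(T, b1): Player 1 can switch to B (10 → 19). Not NE.
(T, b2): Player 2 can switch to b1 (6 → 12). Not NE.
(T, b3): Player 2 can switch to b1 (5 → 12). Not NE.
(B, b1): Player 2 can switch to b2 (19 → 20). Not NE.
(B, b2): Player 1 can switch to T (5 → 16). Not NE.
(B, b3): Player 1 can switch to T (1 → 12). Not NE.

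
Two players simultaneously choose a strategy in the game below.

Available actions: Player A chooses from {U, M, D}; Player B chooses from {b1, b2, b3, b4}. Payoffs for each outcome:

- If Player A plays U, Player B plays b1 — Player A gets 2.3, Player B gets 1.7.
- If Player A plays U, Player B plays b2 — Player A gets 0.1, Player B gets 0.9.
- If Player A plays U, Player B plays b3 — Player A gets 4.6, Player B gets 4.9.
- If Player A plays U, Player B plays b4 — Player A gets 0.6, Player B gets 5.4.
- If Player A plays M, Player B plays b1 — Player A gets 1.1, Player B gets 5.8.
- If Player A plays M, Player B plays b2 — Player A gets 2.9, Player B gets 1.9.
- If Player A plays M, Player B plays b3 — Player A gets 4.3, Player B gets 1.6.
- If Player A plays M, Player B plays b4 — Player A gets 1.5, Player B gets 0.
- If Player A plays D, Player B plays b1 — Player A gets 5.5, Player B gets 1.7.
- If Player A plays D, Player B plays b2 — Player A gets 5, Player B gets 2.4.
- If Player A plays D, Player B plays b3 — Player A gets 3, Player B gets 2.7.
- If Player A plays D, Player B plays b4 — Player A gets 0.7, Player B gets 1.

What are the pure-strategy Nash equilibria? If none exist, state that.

For each player, find the best response to each opponent profile; mutual best responses are the pure NE.
Player A against b1: payoffs 2.3, 1.1, 5.5 → best response D.
Player A against b2: payoffs 0.1, 2.9, 5 → best response D.
Player A against b3: payoffs 4.6, 4.3, 3 → best response U.
Player A against b4: payoffs 0.6, 1.5, 0.7 → best response M.
Player B against U: payoffs 1.7, 0.9, 4.9, 5.4 → best response b4.
Player B against M: payoffs 5.8, 1.9, 1.6, 0 → best response b1.
Player B against D: payoffs 1.7, 2.4, 2.7, 1 → best response b3.
No profile is a mutual best response for all players.

No pure-strategy Nash equilibrium.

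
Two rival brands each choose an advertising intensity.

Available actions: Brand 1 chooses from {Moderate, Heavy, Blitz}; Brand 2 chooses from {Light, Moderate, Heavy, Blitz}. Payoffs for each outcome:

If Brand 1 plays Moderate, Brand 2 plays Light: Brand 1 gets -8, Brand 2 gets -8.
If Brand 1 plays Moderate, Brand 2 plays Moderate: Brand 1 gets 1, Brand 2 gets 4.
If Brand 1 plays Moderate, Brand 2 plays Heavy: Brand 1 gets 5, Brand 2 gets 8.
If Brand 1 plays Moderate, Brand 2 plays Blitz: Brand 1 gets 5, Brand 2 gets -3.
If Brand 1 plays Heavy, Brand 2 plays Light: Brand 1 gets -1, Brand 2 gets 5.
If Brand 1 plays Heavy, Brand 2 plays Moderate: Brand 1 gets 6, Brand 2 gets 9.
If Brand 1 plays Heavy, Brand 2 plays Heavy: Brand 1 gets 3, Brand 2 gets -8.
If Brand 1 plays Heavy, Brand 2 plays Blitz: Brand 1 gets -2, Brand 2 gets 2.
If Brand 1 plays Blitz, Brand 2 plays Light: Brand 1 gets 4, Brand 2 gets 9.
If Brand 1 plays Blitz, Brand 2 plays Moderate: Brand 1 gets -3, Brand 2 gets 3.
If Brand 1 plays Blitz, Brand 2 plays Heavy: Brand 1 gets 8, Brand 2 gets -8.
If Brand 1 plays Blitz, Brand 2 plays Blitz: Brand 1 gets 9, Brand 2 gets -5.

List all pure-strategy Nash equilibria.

The pure Nash equilibria are (Heavy, Moderate), (Blitz, Light).

(Moderate, Light): Brand 1 can switch to Heavy (-8 → -1). Not NE.
(Moderate, Moderate): Brand 1 can switch to Heavy (1 → 6). Not NE.
(Moderate, Heavy): Brand 1 can switch to Blitz (5 → 8). Not NE.
(Moderate, Blitz): Brand 1 can switch to Blitz (5 → 9). Not NE.
(Heavy, Light): Brand 1 can switch to Blitz (-1 → 4). Not NE.
(Heavy, Moderate): Brand 1 gets 6, best alternative 1; Brand 2 gets 9, best alternative 5. No profitable deviation — NE.
(Heavy, Heavy): Brand 1 can switch to Moderate (3 → 5). Not NE.
(Heavy, Blitz): Brand 1 can switch to Moderate (-2 → 5). Not NE.
(Blitz, Light): Brand 1 gets 4, best alternative -1; Brand 2 gets 9, best alternative 3. No profitable deviation — NE.
(Blitz, Moderate): Brand 1 can switch to Moderate (-3 → 1). Not NE.
(The remaining 2 profiles each have a profitable deviation by the same check.)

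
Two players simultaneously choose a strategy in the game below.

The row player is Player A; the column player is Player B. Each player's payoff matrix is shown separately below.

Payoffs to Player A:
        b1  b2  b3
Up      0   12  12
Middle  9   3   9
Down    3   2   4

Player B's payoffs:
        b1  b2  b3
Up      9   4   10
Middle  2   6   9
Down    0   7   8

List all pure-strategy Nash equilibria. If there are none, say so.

(Up, b1): Player A can switch to Middle (0 → 9). Not NE.
(Up, b2): Player B can switch to b1 (4 → 9). Not NE.
(Up, b3): Player A gets 12, best alternative 9; Player B gets 10, best alternative 9. No profitable deviation — NE.
(Middle, b1): Player B can switch to b2 (2 → 6). Not NE.
(Middle, b2): Player A can switch to Up (3 → 12). Not NE.
(Middle, b3): Player A can switch to Up (9 → 12). Not NE.
(Down, b1): Player A can switch to Middle (3 → 9). Not NE.
(The remaining 2 profiles each have a profitable deviation by the same check.)

The unique pure-strategy Nash equilibrium is (Up, b3).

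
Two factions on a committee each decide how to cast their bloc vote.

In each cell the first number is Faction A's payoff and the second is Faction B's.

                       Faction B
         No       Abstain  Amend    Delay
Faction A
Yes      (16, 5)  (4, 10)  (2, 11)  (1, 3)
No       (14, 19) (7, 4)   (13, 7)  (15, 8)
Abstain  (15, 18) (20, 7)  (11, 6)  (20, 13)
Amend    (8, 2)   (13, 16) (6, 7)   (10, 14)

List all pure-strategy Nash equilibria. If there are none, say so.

For each strategy profile, look for a profitable unilateral deviation.
(Yes, No): Faction B can switch to Abstain (5 → 10). Not NE.
(Yes, Abstain): Faction A can switch to No (4 → 7). Not NE.
(Yes, Amend): Faction A can switch to No (2 → 13). Not NE.
(Yes, Delay): Faction A can switch to No (1 → 15). Not NE.
(No, No): Faction A can switch to Yes (14 → 16). Not NE.
(No, Abstain): Faction A can switch to Abstain (7 → 20). Not NE.
(No, Amend): Faction B can switch to No (7 → 19). Not NE.
(No, Delay): Faction A can switch to Abstain (15 → 20). Not NE.
(The remaining 8 profiles each have a profitable deviation by the same check.)

No pure-strategy Nash equilibrium.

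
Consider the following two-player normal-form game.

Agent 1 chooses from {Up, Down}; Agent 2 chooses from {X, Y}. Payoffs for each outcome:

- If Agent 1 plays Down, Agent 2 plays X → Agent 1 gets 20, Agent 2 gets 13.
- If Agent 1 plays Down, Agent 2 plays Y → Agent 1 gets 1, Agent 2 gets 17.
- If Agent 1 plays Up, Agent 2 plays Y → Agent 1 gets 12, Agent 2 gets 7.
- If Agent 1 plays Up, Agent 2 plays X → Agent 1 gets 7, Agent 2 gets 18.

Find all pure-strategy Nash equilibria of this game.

Agent 1 against X: payoffs 7, 20 → best response Down.
Agent 1 against Y: payoffs 12, 1 → best response Up.
Agent 2 against Up: payoffs 18, 7 → best response X.
Agent 2 against Down: payoffs 13, 17 → best response Y.
No profile is a mutual best response for all players.

This game has no pure Nash equilibrium.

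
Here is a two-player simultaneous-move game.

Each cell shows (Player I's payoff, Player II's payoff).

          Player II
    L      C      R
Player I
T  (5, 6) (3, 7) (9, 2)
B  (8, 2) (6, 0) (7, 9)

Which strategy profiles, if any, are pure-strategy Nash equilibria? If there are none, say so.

There is no pure-strategy Nash equilibrium.

For each strategy profile, look for a profitable unilateral deviation.
(T, L): Player I can switch to B (5 → 8). Not NE.
(T, C): Player I can switch to B (3 → 6). Not NE.
(T, R): Player II can switch to L (2 → 6). Not NE.
(B, L): Player II can switch to R (2 → 9). Not NE.
(B, C): Player II can switch to L (0 → 2). Not NE.
(B, R): Player I can switch to T (7 → 9). Not NE.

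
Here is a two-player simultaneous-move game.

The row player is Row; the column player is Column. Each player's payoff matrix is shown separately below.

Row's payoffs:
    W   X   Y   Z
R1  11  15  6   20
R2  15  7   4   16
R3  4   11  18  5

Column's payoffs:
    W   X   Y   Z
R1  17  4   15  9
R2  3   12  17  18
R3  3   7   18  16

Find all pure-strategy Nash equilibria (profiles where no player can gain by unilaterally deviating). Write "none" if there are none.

The unique pure-strategy Nash equilibrium is (R3, Y).

Row against W: payoffs 11, 15, 4 → best response R2.
Row against X: payoffs 15, 7, 11 → best response R1.
Row against Y: payoffs 6, 4, 18 → best response R3.
Row against Z: payoffs 20, 16, 5 → best response R1.
Column against R1: payoffs 17, 4, 15, 9 → best response W.
Column against R2: payoffs 3, 12, 17, 18 → best response Z.
Column against R3: payoffs 3, 7, 18, 16 → best response Y.
Mutual best responses: (R3, Y).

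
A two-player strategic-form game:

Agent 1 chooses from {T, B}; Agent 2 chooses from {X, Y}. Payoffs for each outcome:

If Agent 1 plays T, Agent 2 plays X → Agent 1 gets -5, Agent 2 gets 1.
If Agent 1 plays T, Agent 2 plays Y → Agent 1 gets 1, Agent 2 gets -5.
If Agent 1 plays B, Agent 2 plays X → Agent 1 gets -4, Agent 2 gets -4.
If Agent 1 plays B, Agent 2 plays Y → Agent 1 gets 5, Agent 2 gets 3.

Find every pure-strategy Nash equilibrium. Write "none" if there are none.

(B, Y)

Agent 1 against X: payoffs -5, -4 → best response B.
Agent 1 against Y: payoffs 1, 5 → best response B.
Agent 2 against T: payoffs 1, -5 → best response X.
Agent 2 against B: payoffs -4, 3 → best response Y.
Mutual best responses: (B, Y).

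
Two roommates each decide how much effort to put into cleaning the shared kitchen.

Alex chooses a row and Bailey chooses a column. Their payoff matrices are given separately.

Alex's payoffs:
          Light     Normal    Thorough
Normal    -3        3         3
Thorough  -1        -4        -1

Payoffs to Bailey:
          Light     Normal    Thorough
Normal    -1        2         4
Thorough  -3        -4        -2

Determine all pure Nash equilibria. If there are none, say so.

(Normal, Light): Alex can switch to Thorough (-3 → -1). Not NE.
(Normal, Normal): Bailey can switch to Thorough (2 → 4). Not NE.
(Normal, Thorough): Alex gets 3, best alternative -1; Bailey gets 4, best alternative 2. No profitable deviation — NE.
(Thorough, Light): Bailey can switch to Thorough (-3 → -2). Not NE.
(Thorough, Normal): Alex can switch to Normal (-4 → 3). Not NE.
(Thorough, Thorough): Alex can switch to Normal (-1 → 3). Not NE.

The unique pure-strategy Nash equilibrium is (Normal, Thorough).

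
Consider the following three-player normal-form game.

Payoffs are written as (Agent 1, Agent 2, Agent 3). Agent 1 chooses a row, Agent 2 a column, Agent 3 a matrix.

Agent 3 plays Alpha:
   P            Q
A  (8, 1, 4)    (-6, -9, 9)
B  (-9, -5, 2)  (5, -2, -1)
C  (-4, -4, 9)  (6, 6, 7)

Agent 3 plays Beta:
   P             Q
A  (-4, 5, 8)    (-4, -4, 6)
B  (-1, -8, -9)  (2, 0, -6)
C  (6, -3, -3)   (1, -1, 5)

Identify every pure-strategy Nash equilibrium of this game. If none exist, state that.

Mark each player's best response to every combination of opponents' strategies; a profile where every player is best-responding is a pure Nash equilibrium.
Agent 1 against (P, Alpha): payoffs 8, -9, -4 → best response A.
Agent 1 against (P, Beta): payoffs -4, -1, 6 → best response C.
Agent 1 against (Q, Alpha): payoffs -6, 5, 6 → best response C.
Agent 1 against (Q, Beta): payoffs -4, 2, 1 → best response B.
Agent 2 against (A, Alpha): payoffs 1, -9 → best response P.
Agent 2 against (A, Beta): payoffs 5, -4 → best response P.
Agent 2 against (B, Alpha): payoffs -5, -2 → best response Q.
Agent 2 against (B, Beta): payoffs -8, 0 → best response Q.
Agent 2 against (C, Alpha): payoffs -4, 6 → best response Q.
Agent 2 against (C, Beta): payoffs -3, -1 → best response Q.
Agent 3 against (A, P): payoffs 4, 8 → best response Beta.
Agent 3 against (A, Q): payoffs 9, 6 → best response Alpha.
Agent 3 against (B, P): payoffs 2, -9 → best response Alpha.
Agent 3 against (B, Q): payoffs -1, -6 → best response Alpha.
Agent 3 against (C, P): payoffs 9, -3 → best response Alpha.
Agent 3 against (C, Q): payoffs 7, 5 → best response Alpha.
Mutual best responses: (C, Q, Alpha).

Pure NE: (C, Q, Alpha)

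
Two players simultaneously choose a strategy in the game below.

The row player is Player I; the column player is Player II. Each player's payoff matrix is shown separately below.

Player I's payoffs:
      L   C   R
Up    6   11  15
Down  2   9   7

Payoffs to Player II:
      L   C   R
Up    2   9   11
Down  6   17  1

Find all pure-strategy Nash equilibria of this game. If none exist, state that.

(Up, R)

(Up, L): Player II can switch to C (2 → 9). Not NE.
(Up, C): Player II can switch to R (9 → 11). Not NE.
(Up, R): Player I gets 15, best alternative 7; Player II gets 11, best alternative 9. No profitable deviation — NE.
(Down, L): Player I can switch to Up (2 → 6). Not NE.
(Down, C): Player I can switch to Up (9 → 11). Not NE.
(Down, R): Player I can switch to Up (7 → 15). Not NE.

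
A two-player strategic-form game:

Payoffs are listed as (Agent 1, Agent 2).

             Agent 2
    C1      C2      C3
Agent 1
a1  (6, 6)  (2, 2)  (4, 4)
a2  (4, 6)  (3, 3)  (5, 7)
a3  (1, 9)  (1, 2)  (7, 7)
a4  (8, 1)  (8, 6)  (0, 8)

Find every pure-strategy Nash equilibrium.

(a1, C1): Agent 1 can switch to a4 (6 → 8). Not NE.
(a1, C2): Agent 1 can switch to a2 (2 → 3). Not NE.
(a1, C3): Agent 1 can switch to a2 (4 → 5). Not NE.
(a2, C1): Agent 1 can switch to a1 (4 → 6). Not NE.
(a2, C2): Agent 1 can switch to a4 (3 → 8). Not NE.
(a2, C3): Agent 1 can switch to a3 (5 → 7). Not NE.
(The remaining 6 profiles each have a profitable deviation by the same check.)

This game has no pure Nash equilibrium.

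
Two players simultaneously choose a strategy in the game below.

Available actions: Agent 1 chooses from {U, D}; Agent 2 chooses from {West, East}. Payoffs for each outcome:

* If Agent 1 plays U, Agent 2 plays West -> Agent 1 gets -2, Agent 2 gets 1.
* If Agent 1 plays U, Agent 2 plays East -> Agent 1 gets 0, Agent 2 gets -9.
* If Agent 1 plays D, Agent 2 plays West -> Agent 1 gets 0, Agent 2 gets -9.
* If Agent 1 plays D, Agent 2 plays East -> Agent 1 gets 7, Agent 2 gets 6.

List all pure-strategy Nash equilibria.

(D, East)

Agent 1 against West: payoffs -2, 0 → best response D.
Agent 1 against East: payoffs 0, 7 → best response D.
Agent 2 against U: payoffs 1, -9 → best response West.
Agent 2 against D: payoffs -9, 6 → best response East.
Mutual best responses: (D, East).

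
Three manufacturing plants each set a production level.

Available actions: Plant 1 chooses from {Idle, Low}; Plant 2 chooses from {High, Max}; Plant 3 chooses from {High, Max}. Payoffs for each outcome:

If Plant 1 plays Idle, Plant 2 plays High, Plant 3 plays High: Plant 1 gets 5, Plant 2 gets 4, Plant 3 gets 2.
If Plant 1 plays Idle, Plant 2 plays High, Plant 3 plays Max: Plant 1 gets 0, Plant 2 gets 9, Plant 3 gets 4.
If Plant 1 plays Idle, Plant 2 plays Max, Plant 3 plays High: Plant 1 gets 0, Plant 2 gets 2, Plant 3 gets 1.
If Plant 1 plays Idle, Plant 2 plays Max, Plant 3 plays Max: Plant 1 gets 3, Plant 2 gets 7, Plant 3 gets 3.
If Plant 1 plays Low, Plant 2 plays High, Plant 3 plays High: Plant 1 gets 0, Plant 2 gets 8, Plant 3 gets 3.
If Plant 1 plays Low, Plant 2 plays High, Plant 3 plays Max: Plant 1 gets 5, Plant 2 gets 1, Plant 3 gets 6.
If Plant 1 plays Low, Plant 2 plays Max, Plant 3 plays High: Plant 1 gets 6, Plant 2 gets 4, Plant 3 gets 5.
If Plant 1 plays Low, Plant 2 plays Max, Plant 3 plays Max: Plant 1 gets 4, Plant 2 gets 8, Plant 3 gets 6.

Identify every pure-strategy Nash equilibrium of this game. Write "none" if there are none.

Pure NE: (Low, Max, Max)

Plant 1 against (High, High): payoffs 5, 0 → best response Idle.
Plant 1 against (High, Max): payoffs 0, 5 → best response Low.
Plant 1 against (Max, High): payoffs 0, 6 → best response Low.
Plant 1 against (Max, Max): payoffs 3, 4 → best response Low.
Plant 2 against (Idle, High): payoffs 4, 2 → best response High.
Plant 2 against (Idle, Max): payoffs 9, 7 → best response High.
Plant 2 against (Low, High): payoffs 8, 4 → best response High.
Plant 2 against (Low, Max): payoffs 1, 8 → best response Max.
Plant 3 against (Idle, High): payoffs 2, 4 → best response Max.
Plant 3 against (Idle, Max): payoffs 1, 3 → best response Max.
Plant 3 against (Low, High): payoffs 3, 6 → best response Max.
Plant 3 against (Low, Max): payoffs 5, 6 → best response Max.
Mutual best responses: (Low, Max, Max).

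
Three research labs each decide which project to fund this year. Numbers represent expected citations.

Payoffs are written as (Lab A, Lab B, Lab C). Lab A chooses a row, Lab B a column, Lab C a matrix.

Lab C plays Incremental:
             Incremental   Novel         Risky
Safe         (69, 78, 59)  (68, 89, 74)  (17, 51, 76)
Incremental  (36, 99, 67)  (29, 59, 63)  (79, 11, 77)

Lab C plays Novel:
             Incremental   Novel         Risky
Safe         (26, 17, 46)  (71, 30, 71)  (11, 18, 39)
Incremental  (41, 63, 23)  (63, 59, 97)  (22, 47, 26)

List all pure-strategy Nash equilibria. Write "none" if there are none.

Pure NE: (Safe, Novel, Incremental)

(Safe, Incremental, Incremental): Lab B can switch to Novel (78 → 89). Not NE.
(Safe, Incremental, Novel): Lab A can switch to Incremental (26 → 41). Not NE.
(Safe, Novel, Incremental): Lab A gets 68, best alternative 29; Lab B gets 89, best alternative 78; Lab C gets 74, best alternative 71. No profitable deviation — NE.
(Safe, Novel, Novel): Lab C can switch to Incremental (71 → 74). Not NE.
(Safe, Risky, Incremental): Lab A can switch to Incremental (17 → 79). Not NE.
(Safe, Risky, Novel): Lab A can switch to Incremental (11 → 22). Not NE.
(Incremental, Incremental, Incremental): Lab A can switch to Safe (36 → 69). Not NE.
(Incremental, Incremental, Novel): Lab C can switch to Incremental (23 → 67). Not NE.
(Incremental, Novel, Incremental): Lab A can switch to Safe (29 → 68). Not NE.
(Incremental, Novel, Novel): Lab A can switch to Safe (63 → 71). Not NE.
(Incremental, Risky, Incremental): Lab B can switch to Incremental (11 → 99). Not NE.
(Incremental, Risky, Novel): Lab B can switch to Incremental (47 → 63). Not NE.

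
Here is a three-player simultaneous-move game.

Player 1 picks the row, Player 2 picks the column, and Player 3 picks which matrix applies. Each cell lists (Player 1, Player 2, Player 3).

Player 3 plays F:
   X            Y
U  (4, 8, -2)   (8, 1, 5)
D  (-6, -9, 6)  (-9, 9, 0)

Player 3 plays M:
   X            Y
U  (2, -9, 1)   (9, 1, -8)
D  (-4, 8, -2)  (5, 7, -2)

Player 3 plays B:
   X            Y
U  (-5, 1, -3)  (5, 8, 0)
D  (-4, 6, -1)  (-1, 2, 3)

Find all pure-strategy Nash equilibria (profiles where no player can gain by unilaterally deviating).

No pure-strategy Nash equilibrium.

Player 1 against (X, F): payoffs 4, -6 → best response U.
Player 1 against (X, M): payoffs 2, -4 → best response U.
Player 1 against (X, B): payoffs -5, -4 → best response D.
Player 1 against (Y, F): payoffs 8, -9 → best response U.
Player 1 against (Y, M): payoffs 9, 5 → best response U.
Player 1 against (Y, B): payoffs 5, -1 → best response U.
Player 2 against (U, F): payoffs 8, 1 → best response X.
Player 2 against (U, M): payoffs -9, 1 → best response Y.
Player 2 against (U, B): payoffs 1, 8 → best response Y.
Player 2 against (D, F): payoffs -9, 9 → best response Y.
Player 2 against (D, M): payoffs 8, 7 → best response X.
Player 2 against (D, B): payoffs 6, 2 → best response X.
Player 3 against (U, X): payoffs -2, 1, -3 → best response M.
Player 3 against (U, Y): payoffs 5, -8, 0 → best response F.
Player 3 against (D, X): payoffs 6, -2, -1 → best response F.
Player 3 against (D, Y): payoffs 0, -2, 3 → best response B.
No profile is a mutual best response for all players.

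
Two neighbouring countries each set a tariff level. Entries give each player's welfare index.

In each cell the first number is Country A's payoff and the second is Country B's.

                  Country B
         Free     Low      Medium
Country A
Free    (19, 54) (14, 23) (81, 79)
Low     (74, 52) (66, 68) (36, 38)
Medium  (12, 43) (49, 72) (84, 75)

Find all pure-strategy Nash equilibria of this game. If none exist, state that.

(Low, Low), (Medium, Medium)

Country A against Free: payoffs 19, 74, 12 → best response Low.
Country A against Low: payoffs 14, 66, 49 → best response Low.
Country A against Medium: payoffs 81, 36, 84 → best response Medium.
Country B against Free: payoffs 54, 23, 79 → best response Medium.
Country B against Low: payoffs 52, 68, 38 → best response Low.
Country B against Medium: payoffs 43, 72, 75 → best response Medium.
Mutual best responses: (Low, Low); (Medium, Medium).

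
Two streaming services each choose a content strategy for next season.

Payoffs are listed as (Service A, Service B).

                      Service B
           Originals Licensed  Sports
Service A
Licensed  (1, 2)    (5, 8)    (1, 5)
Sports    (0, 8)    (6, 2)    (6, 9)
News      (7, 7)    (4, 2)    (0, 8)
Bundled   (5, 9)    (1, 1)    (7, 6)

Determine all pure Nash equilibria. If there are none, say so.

There is no pure-strategy Nash equilibrium.

For each player, find the best response to each opponent profile; mutual best responses are the pure NE.
Service A against Originals: payoffs 1, 0, 7, 5 → best response News.
Service A against Licensed: payoffs 5, 6, 4, 1 → best response Sports.
Service A against Sports: payoffs 1, 6, 0, 7 → best response Bundled.
Service B against Licensed: payoffs 2, 8, 5 → best response Licensed.
Service B against Sports: payoffs 8, 2, 9 → best response Sports.
Service B against News: payoffs 7, 2, 8 → best response Sports.
Service B against Bundled: payoffs 9, 1, 6 → best response Originals.
No profile is a mutual best response for all players.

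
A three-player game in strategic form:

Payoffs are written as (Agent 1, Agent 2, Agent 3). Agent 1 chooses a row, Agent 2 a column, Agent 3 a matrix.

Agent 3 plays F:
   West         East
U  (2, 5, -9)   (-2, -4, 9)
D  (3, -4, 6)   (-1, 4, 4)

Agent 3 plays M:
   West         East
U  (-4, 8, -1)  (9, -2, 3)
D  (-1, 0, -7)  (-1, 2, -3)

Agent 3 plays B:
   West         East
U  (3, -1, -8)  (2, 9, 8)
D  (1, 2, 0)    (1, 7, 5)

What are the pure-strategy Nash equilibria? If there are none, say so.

For each player, find the best response to each opponent profile; mutual best responses are the pure NE.
Agent 1 against (West, F): payoffs 2, 3 → best response D.
Agent 1 against (West, M): payoffs -4, -1 → best response D.
Agent 1 against (West, B): payoffs 3, 1 → best response U.
Agent 1 against (East, F): payoffs -2, -1 → best response D.
Agent 1 against (East, M): payoffs 9, -1 → best response U.
Agent 1 against (East, B): payoffs 2, 1 → best response U.
Agent 2 against (U, F): payoffs 5, -4 → best response West.
Agent 2 against (U, M): payoffs 8, -2 → best response West.
Agent 2 against (U, B): payoffs -1, 9 → best response East.
Agent 2 against (D, F): payoffs -4, 4 → best response East.
Agent 2 against (D, M): payoffs 0, 2 → best response East.
Agent 2 against (D, B): payoffs 2, 7 → best response East.
Agent 3 against (U, West): payoffs -9, -1, -8 → best response M.
Agent 3 against (U, East): payoffs 9, 3, 8 → best response F.
Agent 3 against (D, West): payoffs 6, -7, 0 → best response F.
Agent 3 against (D, East): payoffs 4, -3, 5 → best response B.
No profile is a mutual best response for all players.

This game has no pure Nash equilibrium.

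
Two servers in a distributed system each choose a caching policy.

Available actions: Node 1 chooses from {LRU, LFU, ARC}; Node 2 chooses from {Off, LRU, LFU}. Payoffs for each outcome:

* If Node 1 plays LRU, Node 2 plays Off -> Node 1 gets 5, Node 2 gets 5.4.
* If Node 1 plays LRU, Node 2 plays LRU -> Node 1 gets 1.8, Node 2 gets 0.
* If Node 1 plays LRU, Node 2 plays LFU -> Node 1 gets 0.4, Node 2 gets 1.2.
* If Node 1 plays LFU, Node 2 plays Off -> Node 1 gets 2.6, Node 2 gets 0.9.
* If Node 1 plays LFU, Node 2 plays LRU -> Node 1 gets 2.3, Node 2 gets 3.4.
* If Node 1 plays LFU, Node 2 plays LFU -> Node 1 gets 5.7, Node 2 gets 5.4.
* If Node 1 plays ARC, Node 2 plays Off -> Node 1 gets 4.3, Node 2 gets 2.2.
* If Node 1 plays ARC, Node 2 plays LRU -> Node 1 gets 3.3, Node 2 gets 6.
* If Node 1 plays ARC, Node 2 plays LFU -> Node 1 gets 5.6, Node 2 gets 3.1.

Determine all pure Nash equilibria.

Pure-strategy Nash equilibria: (LRU, Off); (LFU, LFU); (ARC, LRU)

For each strategy profile, look for a profitable unilateral deviation.
(LRU, Off): Node 1 gets 5, best alternative 4.3; Node 2 gets 5.4, best alternative 1.2. No profitable deviation — NE.
(LRU, LRU): Node 1 can switch to LFU (1.8 → 2.3). Not NE.
(LRU, LFU): Node 1 can switch to LFU (0.4 → 5.7). Not NE.
(LFU, Off): Node 1 can switch to LRU (2.6 → 5). Not NE.
(LFU, LRU): Node 1 can switch to ARC (2.3 → 3.3). Not NE.
(LFU, LFU): Node 1 gets 5.7, best alternative 5.6; Node 2 gets 5.4, best alternative 3.4. No profitable deviation — NE.
(ARC, Off): Node 1 can switch to LRU (4.3 → 5). Not NE.
(ARC, LRU): Node 1 gets 3.3, best alternative 2.3; Node 2 gets 6, best alternative 3.1. No profitable deviation — NE.
(ARC, LFU): Node 1 can switch to LFU (5.6 → 5.7). Not NE.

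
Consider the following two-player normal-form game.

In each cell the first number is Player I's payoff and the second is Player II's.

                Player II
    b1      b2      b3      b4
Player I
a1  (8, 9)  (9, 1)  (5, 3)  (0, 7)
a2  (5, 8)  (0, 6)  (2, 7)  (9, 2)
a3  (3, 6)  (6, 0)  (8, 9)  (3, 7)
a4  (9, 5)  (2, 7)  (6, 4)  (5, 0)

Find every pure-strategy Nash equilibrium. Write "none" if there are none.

The unique pure-strategy Nash equilibrium is (a3, b3).

Player I against b1: payoffs 8, 5, 3, 9 → best response a4.
Player I against b2: payoffs 9, 0, 6, 2 → best response a1.
Player I against b3: payoffs 5, 2, 8, 6 → best response a3.
Player I against b4: payoffs 0, 9, 3, 5 → best response a2.
Player II against a1: payoffs 9, 1, 3, 7 → best response b1.
Player II against a2: payoffs 8, 6, 7, 2 → best response b1.
Player II against a3: payoffs 6, 0, 9, 7 → best response b3.
Player II against a4: payoffs 5, 7, 4, 0 → best response b2.
Mutual best responses: (a3, b3).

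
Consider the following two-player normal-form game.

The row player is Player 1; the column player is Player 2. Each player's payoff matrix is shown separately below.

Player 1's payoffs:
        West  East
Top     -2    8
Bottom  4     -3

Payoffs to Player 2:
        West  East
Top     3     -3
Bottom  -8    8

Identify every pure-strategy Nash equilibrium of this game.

This game has no pure Nash equilibrium.

(Top, West): Player 1 can switch to Bottom (-2 → 4). Not NE.
(Top, East): Player 2 can switch to West (-3 → 3). Not NE.
(Bottom, West): Player 2 can switch to East (-8 → 8). Not NE.
(Bottom, East): Player 1 can switch to Top (-3 → 8). Not NE.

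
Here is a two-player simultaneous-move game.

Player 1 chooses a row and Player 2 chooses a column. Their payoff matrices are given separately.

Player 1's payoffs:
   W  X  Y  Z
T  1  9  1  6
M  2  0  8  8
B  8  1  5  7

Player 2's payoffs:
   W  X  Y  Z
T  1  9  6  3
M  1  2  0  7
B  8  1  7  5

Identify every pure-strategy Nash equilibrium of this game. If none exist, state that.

The pure Nash equilibria are (T, X); (M, Z); (B, W).

Player 1 against W: payoffs 1, 2, 8 → best response B.
Player 1 against X: payoffs 9, 0, 1 → best response T.
Player 1 against Y: payoffs 1, 8, 5 → best response M.
Player 1 against Z: payoffs 6, 8, 7 → best response M.
Player 2 against T: payoffs 1, 9, 6, 3 → best response X.
Player 2 against M: payoffs 1, 2, 0, 7 → best response Z.
Player 2 against B: payoffs 8, 1, 7, 5 → best response W.
Mutual best responses: (T, X); (M, Z); (B, W).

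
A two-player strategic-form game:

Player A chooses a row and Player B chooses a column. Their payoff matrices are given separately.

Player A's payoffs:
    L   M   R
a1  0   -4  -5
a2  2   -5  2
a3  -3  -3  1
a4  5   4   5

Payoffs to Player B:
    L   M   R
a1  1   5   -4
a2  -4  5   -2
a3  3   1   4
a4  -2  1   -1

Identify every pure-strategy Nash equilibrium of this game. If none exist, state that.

(a4, M)

(a1, L): Player A can switch to a2 (0 → 2). Not NE.
(a1, M): Player A can switch to a3 (-4 → -3). Not NE.
(a1, R): Player A can switch to a2 (-5 → 2). Not NE.
(a2, L): Player A can switch to a4 (2 → 5). Not NE.
(a2, M): Player A can switch to a1 (-5 → -4). Not NE.
(a2, R): Player A can switch to a4 (2 → 5). Not NE.
(a4, M): Player A gets 4, best alternative -3; Player B gets 1, best alternative -1. No profitable deviation — NE.
(The remaining 5 profiles each have a profitable deviation by the same check.)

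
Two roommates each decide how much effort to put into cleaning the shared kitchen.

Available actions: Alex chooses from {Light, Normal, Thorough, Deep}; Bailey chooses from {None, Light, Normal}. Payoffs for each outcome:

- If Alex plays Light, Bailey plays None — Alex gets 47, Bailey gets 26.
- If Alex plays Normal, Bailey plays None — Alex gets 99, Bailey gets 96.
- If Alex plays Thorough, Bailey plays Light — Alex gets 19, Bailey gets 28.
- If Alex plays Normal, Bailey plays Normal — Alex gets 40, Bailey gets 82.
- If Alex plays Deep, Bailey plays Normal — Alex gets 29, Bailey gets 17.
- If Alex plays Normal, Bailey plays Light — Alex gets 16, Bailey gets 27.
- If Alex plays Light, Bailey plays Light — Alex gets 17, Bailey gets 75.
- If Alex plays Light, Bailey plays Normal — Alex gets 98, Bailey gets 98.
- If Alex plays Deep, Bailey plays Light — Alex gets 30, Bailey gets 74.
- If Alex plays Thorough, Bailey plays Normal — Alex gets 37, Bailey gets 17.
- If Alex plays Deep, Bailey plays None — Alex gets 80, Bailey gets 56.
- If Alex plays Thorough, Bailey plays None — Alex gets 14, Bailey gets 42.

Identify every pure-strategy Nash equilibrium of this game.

(Light, Normal); (Normal, None); (Deep, Light)

Alex against None: payoffs 47, 99, 14, 80 → best response Normal.
Alex against Light: payoffs 17, 16, 19, 30 → best response Deep.
Alex against Normal: payoffs 98, 40, 37, 29 → best response Light.
Bailey against Light: payoffs 26, 75, 98 → best response Normal.
Bailey against Normal: payoffs 96, 27, 82 → best response None.
Bailey against Thorough: payoffs 42, 28, 17 → best response None.
Bailey against Deep: payoffs 56, 74, 17 → best response Light.
Mutual best responses: (Light, Normal); (Normal, None); (Deep, Light).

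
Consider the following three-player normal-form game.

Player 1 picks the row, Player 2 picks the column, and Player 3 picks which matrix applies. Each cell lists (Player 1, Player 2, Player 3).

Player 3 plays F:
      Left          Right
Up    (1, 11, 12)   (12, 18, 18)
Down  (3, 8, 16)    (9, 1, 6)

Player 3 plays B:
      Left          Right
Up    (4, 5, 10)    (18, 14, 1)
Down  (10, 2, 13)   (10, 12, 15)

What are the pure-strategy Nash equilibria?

Player 1 against (Left, F): payoffs 1, 3 → best response Down.
Player 1 against (Left, B): payoffs 4, 10 → best response Down.
Player 1 against (Right, F): payoffs 12, 9 → best response Up.
Player 1 against (Right, B): payoffs 18, 10 → best response Up.
Player 2 against (Up, F): payoffs 11, 18 → best response Right.
Player 2 against (Up, B): payoffs 5, 14 → best response Right.
Player 2 against (Down, F): payoffs 8, 1 → best response Left.
Player 2 against (Down, B): payoffs 2, 12 → best response Right.
Player 3 against (Up, Left): payoffs 12, 10 → best response F.
Player 3 against (Up, Right): payoffs 18, 1 → best response F.
Player 3 against (Down, Left): payoffs 16, 13 → best response F.
Player 3 against (Down, Right): payoffs 6, 15 → best response B.
Mutual best responses: (Up, Right, F); (Down, Left, F).

The pure Nash equilibria are (Up, Right, F); (Down, Left, F).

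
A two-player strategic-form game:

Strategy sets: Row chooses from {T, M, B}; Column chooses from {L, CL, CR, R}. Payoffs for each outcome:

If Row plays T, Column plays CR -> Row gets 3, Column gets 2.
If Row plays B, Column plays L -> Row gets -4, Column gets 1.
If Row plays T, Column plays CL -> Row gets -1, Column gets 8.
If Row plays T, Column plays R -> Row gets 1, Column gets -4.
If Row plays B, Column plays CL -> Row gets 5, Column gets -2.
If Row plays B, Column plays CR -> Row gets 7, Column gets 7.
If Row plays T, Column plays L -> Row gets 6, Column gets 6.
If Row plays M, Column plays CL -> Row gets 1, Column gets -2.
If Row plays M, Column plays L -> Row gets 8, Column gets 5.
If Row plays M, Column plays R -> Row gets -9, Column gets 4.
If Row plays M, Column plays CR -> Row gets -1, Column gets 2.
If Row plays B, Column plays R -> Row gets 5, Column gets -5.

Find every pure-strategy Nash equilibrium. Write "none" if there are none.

Mark each player's best response to every combination of opponents' strategies; a profile where every player is best-responding is a pure Nash equilibrium.
Row against L: payoffs 6, 8, -4 → best response M.
Row against CL: payoffs -1, 1, 5 → best response B.
Row against CR: payoffs 3, -1, 7 → best response B.
Row against R: payoffs 1, -9, 5 → best response B.
Column against T: payoffs 6, 8, 2, -4 → best response CL.
Column against M: payoffs 5, -2, 2, 4 → best response L.
Column against B: payoffs 1, -2, 7, -5 → best response CR.
Mutual best responses: (M, L); (B, CR).

(M, L); (B, CR)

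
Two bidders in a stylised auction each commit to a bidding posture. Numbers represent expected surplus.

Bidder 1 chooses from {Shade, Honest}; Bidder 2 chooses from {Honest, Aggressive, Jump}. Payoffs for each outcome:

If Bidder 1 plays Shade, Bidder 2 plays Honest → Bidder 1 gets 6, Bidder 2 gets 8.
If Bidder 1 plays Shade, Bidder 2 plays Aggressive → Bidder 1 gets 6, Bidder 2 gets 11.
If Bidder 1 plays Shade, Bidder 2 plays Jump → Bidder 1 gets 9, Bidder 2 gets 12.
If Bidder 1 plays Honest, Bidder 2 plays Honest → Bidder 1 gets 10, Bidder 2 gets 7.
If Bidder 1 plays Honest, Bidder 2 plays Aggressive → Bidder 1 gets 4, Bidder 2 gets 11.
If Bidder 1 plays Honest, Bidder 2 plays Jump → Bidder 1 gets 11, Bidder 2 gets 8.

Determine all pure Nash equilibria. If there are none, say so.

Check each profile: it is a Nash equilibrium iff no player can strictly gain by switching unilaterally.
(Shade, Honest): Bidder 1 can switch to Honest (6 → 10). Not NE.
(Shade, Aggressive): Bidder 2 can switch to Jump (11 → 12). Not NE.
(Shade, Jump): Bidder 1 can switch to Honest (9 → 11). Not NE.
(Honest, Honest): Bidder 2 can switch to Aggressive (7 → 11). Not NE.
(Honest, Aggressive): Bidder 1 can switch to Shade (4 → 6). Not NE.
(Honest, Jump): Bidder 2 can switch to Aggressive (8 → 11). Not NE.

This game has no pure Nash equilibrium.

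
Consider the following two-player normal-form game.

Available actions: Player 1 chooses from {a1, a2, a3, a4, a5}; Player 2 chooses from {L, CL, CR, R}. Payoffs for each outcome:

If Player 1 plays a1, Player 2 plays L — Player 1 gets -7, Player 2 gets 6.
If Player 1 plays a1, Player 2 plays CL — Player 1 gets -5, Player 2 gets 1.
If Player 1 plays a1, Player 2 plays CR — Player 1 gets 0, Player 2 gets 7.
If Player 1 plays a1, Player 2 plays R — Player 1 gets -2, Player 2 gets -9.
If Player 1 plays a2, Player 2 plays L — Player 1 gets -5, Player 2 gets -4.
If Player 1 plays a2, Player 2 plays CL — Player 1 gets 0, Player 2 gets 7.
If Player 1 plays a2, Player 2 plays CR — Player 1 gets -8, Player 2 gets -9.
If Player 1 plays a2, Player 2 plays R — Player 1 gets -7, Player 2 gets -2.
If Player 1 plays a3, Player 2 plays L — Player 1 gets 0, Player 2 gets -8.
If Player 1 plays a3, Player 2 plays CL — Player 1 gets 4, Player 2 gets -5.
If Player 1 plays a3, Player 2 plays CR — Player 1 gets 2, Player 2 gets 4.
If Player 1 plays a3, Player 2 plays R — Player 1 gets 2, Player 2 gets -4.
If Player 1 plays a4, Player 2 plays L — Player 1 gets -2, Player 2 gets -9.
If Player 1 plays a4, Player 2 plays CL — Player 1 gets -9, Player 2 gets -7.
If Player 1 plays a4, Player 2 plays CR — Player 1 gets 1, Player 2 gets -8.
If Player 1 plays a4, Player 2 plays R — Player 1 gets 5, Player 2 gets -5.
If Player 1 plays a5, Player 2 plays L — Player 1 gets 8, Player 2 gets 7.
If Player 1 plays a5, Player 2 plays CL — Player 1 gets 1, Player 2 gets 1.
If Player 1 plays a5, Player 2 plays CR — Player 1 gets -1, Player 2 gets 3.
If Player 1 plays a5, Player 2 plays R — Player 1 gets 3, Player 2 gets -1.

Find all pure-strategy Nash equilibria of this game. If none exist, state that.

Mark each player's best response to every combination of opponents' strategies; a profile where every player is best-responding is a pure Nash equilibrium.
Player 1 against L: payoffs -7, -5, 0, -2, 8 → best response a5.
Player 1 against CL: payoffs -5, 0, 4, -9, 1 → best response a3.
Player 1 against CR: payoffs 0, -8, 2, 1, -1 → best response a3.
Player 1 against R: payoffs -2, -7, 2, 5, 3 → best response a4.
Player 2 against a1: payoffs 6, 1, 7, -9 → best response CR.
Player 2 against a2: payoffs -4, 7, -9, -2 → best response CL.
Player 2 against a3: payoffs -8, -5, 4, -4 → best response CR.
Player 2 against a4: payoffs -9, -7, -8, -5 → best response R.
Player 2 against a5: payoffs 7, 1, 3, -1 → best response L.
Mutual best responses: (a3, CR); (a4, R); (a5, L).

The pure Nash equilibria are (a3, CR) and (a4, R) and (a5, L).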